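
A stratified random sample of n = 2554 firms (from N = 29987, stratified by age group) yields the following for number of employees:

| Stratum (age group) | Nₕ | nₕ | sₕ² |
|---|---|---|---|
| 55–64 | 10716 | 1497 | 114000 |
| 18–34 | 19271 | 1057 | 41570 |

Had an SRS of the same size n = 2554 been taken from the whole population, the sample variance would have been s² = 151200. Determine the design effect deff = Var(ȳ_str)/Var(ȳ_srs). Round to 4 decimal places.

0.4379

Var(ȳ_str) = Σ Wₕ²(1−fₕ)sₕ²/nₕ with Wₕ = Nₕ/29987:
  55–64: (10716/29987)²·(1−1497/10716)·114000/1497 = 8.3663019
  18–34: (19271/29987)²·(1−1057/19271)·41570/1057 = 15.351421
  → Var(ȳ_str) = 23.717723.
Var(ȳ_srs) = (1 − 2554/29987)·151200/2554 = 54.159068.
deff = 23.717723 / 54.159068 = 0.4379.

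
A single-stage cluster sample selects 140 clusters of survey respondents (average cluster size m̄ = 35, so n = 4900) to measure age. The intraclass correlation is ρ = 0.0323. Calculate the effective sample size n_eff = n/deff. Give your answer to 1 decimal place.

deff = 1 + (35 − 1)·0.0323 = 1 + 1.0982 = 2.0982.
n_eff = 4900 / 2.0982 = 2335.3.

2335.3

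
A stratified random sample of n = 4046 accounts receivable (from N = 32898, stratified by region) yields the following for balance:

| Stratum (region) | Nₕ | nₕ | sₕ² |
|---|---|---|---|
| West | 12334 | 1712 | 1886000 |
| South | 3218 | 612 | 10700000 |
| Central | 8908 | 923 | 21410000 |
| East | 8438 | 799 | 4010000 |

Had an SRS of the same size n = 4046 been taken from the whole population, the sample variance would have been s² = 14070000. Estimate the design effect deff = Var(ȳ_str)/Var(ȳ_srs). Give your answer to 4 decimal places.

Var(ȳ_str) = Σ Wₕ²(1−fₕ)sₕ²/nₕ with Wₕ = Nₕ/32898:
  West: (12334/32898)²·(1−1712/12334)·1886000/1712 = 133.35496
  South: (3218/32898)²·(1−612/3218)·10700000/612 = 135.47333
  Central: (8908/32898)²·(1−923/8908)·21410000/923 = 1524.5129
  East: (8438/32898)²·(1−799/8438)·4010000/799 = 298.906
  → Var(ȳ_str) = 2092.2472.
Var(ȳ_srs) = (1 − 4046/32898)·14070000/4046 = 3049.8231.
deff = 2092.2472 / 3049.8231 = 0.6860.

0.6860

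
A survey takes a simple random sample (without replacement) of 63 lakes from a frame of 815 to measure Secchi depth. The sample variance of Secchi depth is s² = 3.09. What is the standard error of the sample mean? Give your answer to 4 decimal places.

Under SRS without replacement, Var(ȳ) = (1 − f)·s²/n with f = n/N = 63/815 = 0.07730061.
Var(ȳ) = (1 − 0.07730061)·3.09/63 = 0.92269939·0.049047619 = 0.045256208.
SE(ȳ) = √(0.045256208) = 0.2127.

0.2127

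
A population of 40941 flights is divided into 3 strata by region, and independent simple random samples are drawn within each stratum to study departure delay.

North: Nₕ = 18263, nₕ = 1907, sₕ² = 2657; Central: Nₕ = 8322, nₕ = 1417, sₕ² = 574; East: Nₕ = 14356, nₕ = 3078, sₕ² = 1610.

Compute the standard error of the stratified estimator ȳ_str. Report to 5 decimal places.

0.55920

Var(ȳ_str) = Σₕ Wₕ²(1 − fₕ)sₕ²/nₕ with Wₕ = Nₕ/N, N = 40941.
North: Wₕ = 0.44608095; term = 0.44608095²·(1 − 0.10441877)·2657/1907 = 0.24829798.
Central: Wₕ = 0.20326812; term = 0.20326812²·(1 − 0.17027157)·574/1417 = 0.013887259.
East: Wₕ = 0.35065094; term = 0.35065094²·(1 − 0.21440513)·1610/3078 = 0.050524952.
Sum = 0.31271019.
SE = √(0.31271019) = 0.55920.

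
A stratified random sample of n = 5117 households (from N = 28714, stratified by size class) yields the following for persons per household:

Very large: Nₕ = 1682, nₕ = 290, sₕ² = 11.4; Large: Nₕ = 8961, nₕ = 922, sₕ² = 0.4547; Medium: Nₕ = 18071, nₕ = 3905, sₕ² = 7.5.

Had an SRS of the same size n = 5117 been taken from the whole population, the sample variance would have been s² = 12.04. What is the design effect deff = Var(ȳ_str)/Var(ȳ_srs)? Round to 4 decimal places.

Var(ȳ_str) = Σ Wₕ²(1−fₕ)sₕ²/nₕ with Wₕ = Nₕ/28714:
  Very large: (1682/28714)²·(1−290/1682)·11.4/290 = 1.1163097 × 10^-4
  Large: (8961/28714)²·(1−922/8961)·0.4547/922 = 4.3088874 × 10^-5
  Medium: (18071/28714)²·(1−3905/18071)·7.5/3905 = 5.9632396 × 10^-4
  → Var(ȳ_str) = 7.510438 × 10^-4.
Var(ȳ_srs) = (1 − 5117/28714)·12.04/5117 = 0.0019336335.
deff = (7.510438 × 10^-4) / 0.0019336335 = 0.3884.

0.3884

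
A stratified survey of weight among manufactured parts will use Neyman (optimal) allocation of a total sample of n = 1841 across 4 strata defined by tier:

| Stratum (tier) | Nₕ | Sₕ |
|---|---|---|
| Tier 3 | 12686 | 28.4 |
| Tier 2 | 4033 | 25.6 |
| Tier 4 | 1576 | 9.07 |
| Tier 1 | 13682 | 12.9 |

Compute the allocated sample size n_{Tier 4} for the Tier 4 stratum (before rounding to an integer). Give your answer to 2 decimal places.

Neyman allocation: nₕ = n·NₕSₕ / Σⱼ NⱼSⱼ.
Σ NⱼSⱼ = 12686·28.4 + 4033·25.6 + 1576·9.07 + 13682·12.9 = 654319.32.
n_{Tier 4} = 1841·1576·9.07 / 654319.32 = 40.22.

40.22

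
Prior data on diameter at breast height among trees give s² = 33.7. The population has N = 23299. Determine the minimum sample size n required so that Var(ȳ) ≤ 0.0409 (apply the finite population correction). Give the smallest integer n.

796

Without fpc, n₀ = s²/D = 33.7/0.0409 = 823.9609.
With fpc, (1 − n/N)·s²/n ≤ D requires n ≥ n₀/(1 + n₀/N) = 823.9609/(1 + 823.9609/23299) = 795.8171.
Rounding up, n = 796.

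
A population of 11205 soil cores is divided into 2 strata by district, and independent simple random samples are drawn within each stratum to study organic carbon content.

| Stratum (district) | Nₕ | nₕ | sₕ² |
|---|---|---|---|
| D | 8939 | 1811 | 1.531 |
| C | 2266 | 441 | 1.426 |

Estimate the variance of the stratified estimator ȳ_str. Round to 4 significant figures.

5.355 × 10^-4

Var(ȳ_str) = Σₕ Wₕ²(1 − fₕ)sₕ²/nₕ with Wₕ = Nₕ/N, N = 11205.
D: Wₕ = 0.79776885; term = 0.79776885²·(1 − 0.20259537)·1.531/1811 = 4.2903196 × 10^-4.
C: Wₕ = 0.20223115; term = 0.20223115²·(1 − 0.19461606)·1.426/441 = 1.0650745 × 10^-4.
Sum = 5.3553941 × 10^-4.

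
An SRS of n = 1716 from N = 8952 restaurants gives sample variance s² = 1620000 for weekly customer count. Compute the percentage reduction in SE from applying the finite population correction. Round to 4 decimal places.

10.0939

f = n/N = 1716/8952 = 0.19168901.
SE_no-fpc = √(s²/n) = 30.725493; SE_fpc = √((1−f)s²/n) = 27.624098.
Ratio = √(1−f) = 0.89906117. Reduction = 100·(1 − 0.89906117) = 10.0939%.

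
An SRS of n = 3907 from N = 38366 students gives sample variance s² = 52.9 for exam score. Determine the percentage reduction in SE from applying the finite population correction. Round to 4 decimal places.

5.2284

f = n/N = 3907/38366 = 0.10183496.
SE_no-fpc = √(s²/n) = 0.11636065; SE_fpc = √((1−f)s²/n) = 0.11027681.
Ratio = √(1−f) = 0.94771570. Reduction = 100·(1 − 0.94771570) = 5.2284%.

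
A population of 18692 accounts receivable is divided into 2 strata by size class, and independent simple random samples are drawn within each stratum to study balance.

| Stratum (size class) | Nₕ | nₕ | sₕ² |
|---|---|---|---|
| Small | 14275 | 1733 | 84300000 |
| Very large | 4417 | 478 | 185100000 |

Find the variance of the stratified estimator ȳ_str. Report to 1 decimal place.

Var(ȳ_str) = Σₕ Wₕ²(1 − fₕ)sₕ²/nₕ with Wₕ = Nₕ/N, N = 18692.
Small: Wₕ = 0.76369570; term = 0.76369570²·(1 − 0.12140105)·84300000/1733 = 24926.447.
Very large: Wₕ = 0.23630430; term = 0.23630430²·(1 − 0.10821825)·185100000/478 = 19283.256.
Sum = 44209.703.

44209.7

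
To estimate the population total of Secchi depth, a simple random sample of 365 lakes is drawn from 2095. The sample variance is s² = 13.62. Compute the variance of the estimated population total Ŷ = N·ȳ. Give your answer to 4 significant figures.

135200

Var(Ŷ) = N²·Var(ȳ) = N²·(1 − n/N)·s²/n.
f = 365/2095 = 0.17422434; Var(ȳ) = 0.82577566·13.62/365 = 0.030813875.
Var(Ŷ) = 2095² · 0.030813875 = 135242.87.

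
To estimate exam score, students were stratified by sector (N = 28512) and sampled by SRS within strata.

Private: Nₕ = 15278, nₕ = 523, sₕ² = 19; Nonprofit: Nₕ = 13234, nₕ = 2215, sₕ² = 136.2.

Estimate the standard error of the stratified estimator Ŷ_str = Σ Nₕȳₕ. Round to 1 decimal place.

4142.0

Var(Ŷ_str) = Σₕ Nₕ²(1 − fₕ)sₕ²/nₕ.
Private: 15278²·(1 − 523/15278)·19/523 = 8.1895046 × 10^6.
Nonprofit: 13234²·(1 − 2215/13234)·136.2/2215 = 8.9667836 × 10^6.
Sum = 1.7156288 × 10^7.
SE = √(1.7156288 × 10^7) = 4142.0.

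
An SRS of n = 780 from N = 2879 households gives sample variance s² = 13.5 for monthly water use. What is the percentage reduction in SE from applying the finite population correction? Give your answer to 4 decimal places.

14.6143

f = n/N = 780/2879 = 0.27092741.
SE_no-fpc = √(s²/n) = 0.1315587; SE_fpc = √((1−f)s²/n) = 0.11233238.
Ratio = √(1−f) = 0.85385748. Reduction = 100·(1 − 0.85385748) = 14.6143%.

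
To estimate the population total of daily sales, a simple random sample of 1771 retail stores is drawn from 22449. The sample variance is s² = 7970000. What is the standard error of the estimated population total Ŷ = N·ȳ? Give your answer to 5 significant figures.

1.4453 × 10^6

Var(Ŷ) = N²·Var(ȳ) = N²·(1 − n/N)·s²/n.
f = 1771/22449 = 0.07888993; Var(ȳ) = 0.92111007·7970000/1771 = 4145.2554.
Var(Ŷ) = 22449² · 4145.2554 = 2.089033 × 10^12.
SE(Ŷ) = √(2.089033 × 10^12) = 1.4453 × 10^6.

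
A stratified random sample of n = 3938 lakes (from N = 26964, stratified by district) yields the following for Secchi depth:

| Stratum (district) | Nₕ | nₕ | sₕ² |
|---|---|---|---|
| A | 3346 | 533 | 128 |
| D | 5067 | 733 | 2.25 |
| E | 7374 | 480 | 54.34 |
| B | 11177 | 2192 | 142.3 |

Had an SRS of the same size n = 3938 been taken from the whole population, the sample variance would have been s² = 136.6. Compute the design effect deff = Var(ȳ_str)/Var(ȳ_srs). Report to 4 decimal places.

Var(ȳ_str) = Σ Wₕ²(1−fₕ)sₕ²/nₕ with Wₕ = Nₕ/26964:
  A: (3346/26964)²·(1−533/3346)·128/533 = 0.0031089218
  D: (5067/26964)²·(1−733/5067)·2.25/733 = 9.2714939 × 10^-5
  E: (7374/26964)²·(1−480/7374)·54.34/480 = 0.0079156061
  B: (11177/26964)²·(1−2192/11177)·142.3/2192 = 0.0089668323
  → Var(ȳ_str) = 0.020084075.
Var(ȳ_srs) = (1 − 3938/26964)·136.6/3938 = 0.029621645.
deff = 0.020084075 / 0.029621645 = 0.6780.

0.6780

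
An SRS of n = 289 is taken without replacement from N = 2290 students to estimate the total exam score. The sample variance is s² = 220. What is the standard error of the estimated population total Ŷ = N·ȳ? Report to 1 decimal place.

Var(Ŷ) = N²·Var(ȳ) = N²·(1 − n/N)·s²/n.
f = 289/2290 = 0.12620087; Var(ȳ) = 0.87379913·220/289 = 0.66517581.
Var(Ŷ) = 2290² · 0.66517581 = 3.4882485 × 10^6.
SE(Ŷ) = √(3.4882485 × 10^6) = 1867.7.

1867.7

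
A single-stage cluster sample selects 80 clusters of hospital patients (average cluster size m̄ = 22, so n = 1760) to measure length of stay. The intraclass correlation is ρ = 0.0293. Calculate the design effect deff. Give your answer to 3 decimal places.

deff = 1 + (22 − 1)·0.0293 = 1 + 0.6153 = 1.6153.

1.615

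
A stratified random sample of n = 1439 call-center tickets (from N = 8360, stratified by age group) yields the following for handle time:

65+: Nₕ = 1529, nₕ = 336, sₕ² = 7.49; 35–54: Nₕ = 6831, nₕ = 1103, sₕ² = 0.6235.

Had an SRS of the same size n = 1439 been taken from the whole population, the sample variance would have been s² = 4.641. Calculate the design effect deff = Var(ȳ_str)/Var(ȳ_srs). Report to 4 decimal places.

Var(ȳ_str) = Σ Wₕ²(1−fₕ)sₕ²/nₕ with Wₕ = Nₕ/8360:
  65+: (1529/8360)²·(1−336/1529)·7.49/336 = 5.8180562 × 10^-4
  35–54: (6831/8360)²·(1−1103/6831)·0.6235/1103 = 3.1647229 × 10^-4
  → Var(ȳ_str) = 8.9827791 × 10^-4.
Var(ȳ_srs) = (1 − 1439/8360)·4.641/1439 = 0.0026700128.
deff = (8.9827791 × 10^-4) / 0.0026700128 = 0.3364.

0.3364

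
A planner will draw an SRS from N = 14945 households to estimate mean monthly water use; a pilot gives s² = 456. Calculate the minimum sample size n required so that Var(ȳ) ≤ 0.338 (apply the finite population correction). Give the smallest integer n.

Without fpc, n₀ = s²/D = 456/0.338 = 1349.1124.
With fpc, (1 − n/N)·s²/n ≤ D requires n ≥ n₀/(1 + n₀/N) = 1349.1124/(1 + 1349.1124/14945) = 1237.4092.
Rounding up, n = 1238.

1238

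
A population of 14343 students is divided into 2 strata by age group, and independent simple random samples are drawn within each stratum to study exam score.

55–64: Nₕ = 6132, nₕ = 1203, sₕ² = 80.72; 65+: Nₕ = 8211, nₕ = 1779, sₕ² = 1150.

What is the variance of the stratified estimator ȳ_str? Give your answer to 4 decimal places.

0.1758

Var(ȳ_str) = Σₕ Wₕ²(1 − fₕ)sₕ²/nₕ with Wₕ = Nₕ/N, N = 14343.
55–64: Wₕ = 0.42752562; term = 0.42752562²·(1 − 0.19618395)·80.72/1203 = 0.0098581743.
65+: Wₕ = 0.57247438; term = 0.57247438²·(1 − 0.21666058)·1150/1779 = 0.16595257.
Sum = 0.17581074.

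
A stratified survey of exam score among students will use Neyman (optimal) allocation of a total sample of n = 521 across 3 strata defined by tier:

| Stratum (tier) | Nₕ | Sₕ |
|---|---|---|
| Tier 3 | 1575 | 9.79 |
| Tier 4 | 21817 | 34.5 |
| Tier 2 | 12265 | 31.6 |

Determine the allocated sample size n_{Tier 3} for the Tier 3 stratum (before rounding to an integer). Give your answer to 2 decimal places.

6.95

Neyman allocation: nₕ = n·NₕSₕ / Σⱼ NⱼSⱼ.
Σ NⱼSⱼ = 1575·9.79 + 21817·34.5 + 12265·31.6 = 1.1556798 × 10^6.
n_{Tier 3} = 521·1575·9.79 / (1.1556798 × 10^6) = 6.95.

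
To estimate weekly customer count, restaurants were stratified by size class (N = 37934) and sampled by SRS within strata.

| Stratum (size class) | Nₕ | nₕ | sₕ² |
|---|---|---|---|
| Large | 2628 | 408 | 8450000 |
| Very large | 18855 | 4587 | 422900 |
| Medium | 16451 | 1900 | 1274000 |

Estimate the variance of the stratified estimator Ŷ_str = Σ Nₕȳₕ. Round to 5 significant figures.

3.0614 × 10^11

Var(Ŷ_str) = Σₕ Nₕ²(1 − fₕ)sₕ²/nₕ.
Large: 2628²·(1 − 408/2628)·8450000/408 = 1.2083003 × 10^11.
Very large: 18855²·(1 − 4587/18855)·422900/4587 = 2.4802678 × 10^10.
Medium: 16451²·(1 − 1900/16451)·1274000/1900 = 1.6050958 × 10^11.
Sum = 3.0614229 × 10^11.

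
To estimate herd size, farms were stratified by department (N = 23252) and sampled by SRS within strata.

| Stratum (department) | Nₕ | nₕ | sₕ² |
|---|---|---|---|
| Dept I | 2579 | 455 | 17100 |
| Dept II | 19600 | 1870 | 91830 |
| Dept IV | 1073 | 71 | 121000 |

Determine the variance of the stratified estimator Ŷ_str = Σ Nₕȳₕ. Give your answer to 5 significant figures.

Var(Ŷ_str) = Σₕ Nₕ²(1 − fₕ)sₕ²/nₕ.
Dept I: 2579²·(1 − 455/2579)·17100/455 = 2.0586882 × 10^8.
Dept II: 19600²·(1 − 1870/19600)·91830/1870 = 1.7065059 × 10^10.
Dept IV: 1073²·(1 − 71/1073)·121000/71 = 1.8322911 × 10^9.
Sum = 1.9103219 × 10^10.

1.9103 × 10^10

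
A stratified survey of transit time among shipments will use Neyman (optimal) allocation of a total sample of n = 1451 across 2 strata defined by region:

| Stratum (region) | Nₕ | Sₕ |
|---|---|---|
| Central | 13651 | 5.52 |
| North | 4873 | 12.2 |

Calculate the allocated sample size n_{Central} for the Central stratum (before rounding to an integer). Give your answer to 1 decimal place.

811.1

Neyman allocation: nₕ = n·NₕSₕ / Σⱼ NⱼSⱼ.
Σ NⱼSⱼ = 13651·5.52 + 4873·12.2 = 134804.12.
n_{Central} = 1451·13651·5.52 / 134804.12 = 811.1.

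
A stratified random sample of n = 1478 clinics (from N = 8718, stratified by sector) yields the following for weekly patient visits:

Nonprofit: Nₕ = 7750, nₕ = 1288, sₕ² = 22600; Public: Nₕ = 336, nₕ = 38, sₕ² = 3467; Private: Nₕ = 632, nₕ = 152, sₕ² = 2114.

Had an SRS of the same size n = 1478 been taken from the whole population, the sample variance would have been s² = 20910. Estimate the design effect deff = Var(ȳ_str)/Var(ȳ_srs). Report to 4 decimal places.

Var(ȳ_str) = Σ Wₕ²(1−fₕ)sₕ²/nₕ with Wₕ = Nₕ/8718:
  Nonprofit: (7750/8718)²·(1−1288/7750)·22600/1288 = 11.561855
  Public: (336/8718)²·(1−38/336)·3467/38 = 0.12019657
  Private: (632/8718)²·(1−152/632)·2114/152 = 0.055511886
  → Var(ȳ_str) = 11.737563.
Var(ȳ_srs) = (1 − 1478/8718)·20910/1478 = 11.749011.
deff = 11.737563 / 11.749011 = 0.9990.

0.9990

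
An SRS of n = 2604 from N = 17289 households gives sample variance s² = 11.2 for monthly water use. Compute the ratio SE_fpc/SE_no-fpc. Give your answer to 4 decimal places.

0.9216

f = n/N = 2604/17289 = 0.15061600.
SE_no-fpc = √(s²/n) = 0.065582584; SE_fpc = √((1−f)s²/n) = 0.060442241.
Ratio = √(1−f) = 0.92162031.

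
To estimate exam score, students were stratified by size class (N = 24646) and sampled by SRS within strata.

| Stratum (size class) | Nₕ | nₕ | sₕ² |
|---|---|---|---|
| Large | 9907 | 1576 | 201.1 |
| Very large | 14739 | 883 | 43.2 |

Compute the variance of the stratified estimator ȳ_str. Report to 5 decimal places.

0.03379

Var(ȳ_str) = Σₕ Wₕ²(1 − fₕ)sₕ²/nₕ with Wₕ = Nₕ/N, N = 24646.
Large: Wₕ = 0.40197192; term = 0.40197192²·(1 − 0.15907944)·201.1/1576 = 0.01733813.
Very large: Wₕ = 0.59802808; term = 0.59802808²·(1 − 0.05990908)·43.2/883 = 0.016448869.
Sum = 0.033786999.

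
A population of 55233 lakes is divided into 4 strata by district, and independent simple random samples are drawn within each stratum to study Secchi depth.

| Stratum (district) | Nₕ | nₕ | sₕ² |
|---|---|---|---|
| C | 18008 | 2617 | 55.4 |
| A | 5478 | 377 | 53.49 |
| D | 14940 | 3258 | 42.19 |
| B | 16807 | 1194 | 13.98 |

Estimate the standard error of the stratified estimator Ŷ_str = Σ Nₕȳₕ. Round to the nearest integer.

Var(Ŷ_str) = Σₕ Nₕ²(1 − fₕ)sₕ²/nₕ.
C: 18008²·(1 − 2617/18008)·55.4/2617 = 5.8673009 × 10^6.
A: 5478²·(1 − 377/5478)·53.49/377 = 3.9646842 × 10^6.
D: 14940²·(1 − 3258/14940)·42.19/3258 = 2.2600927 × 10^6.
B: 16807²·(1 − 1194/16807)·13.98/1194 = 3.0724117 × 10^6.
Sum = 1.516449 × 10^7.
SE = √(1.516449 × 10^7) = 3894.

3894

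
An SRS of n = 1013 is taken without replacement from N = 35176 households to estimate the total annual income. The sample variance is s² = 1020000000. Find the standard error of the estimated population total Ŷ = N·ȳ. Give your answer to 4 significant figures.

Var(Ŷ) = N²·Var(ȳ) = N²·(1 − n/N)·s²/n.
f = 1013/35176 = 0.02879804; Var(ȳ) = 0.97120196·1020000000/1013 = 977913.12.
Var(Ŷ) = 35176² · 977913.12 = 1.2100218 × 10^15.
SE(Ŷ) = √(1.2100218 × 10^15) = 3.479 × 10^7.

3.479 × 10^7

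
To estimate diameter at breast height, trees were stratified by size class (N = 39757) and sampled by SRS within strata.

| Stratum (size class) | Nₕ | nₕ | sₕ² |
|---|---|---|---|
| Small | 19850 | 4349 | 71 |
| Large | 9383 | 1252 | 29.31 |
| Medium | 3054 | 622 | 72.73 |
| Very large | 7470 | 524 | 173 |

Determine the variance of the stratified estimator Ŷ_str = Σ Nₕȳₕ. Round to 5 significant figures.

Var(Ŷ_str) = Σₕ Nₕ²(1 − fₕ)sₕ²/nₕ.
Small: 19850²·(1 − 4349/19850)·71/4349 = 5.0233006 × 10^6.
Large: 9383²·(1 − 1252/9383)·29.31/1252 = 1.7860646 × 10^6.
Medium: 3054²·(1 − 622/3054)·72.73/622 = 868471.97.
Very large: 7470²·(1 − 524/7470)·173/524 = 1.7130506 × 10^7.
Sum = 2.4808343 × 10^7.

2.4808 × 10^7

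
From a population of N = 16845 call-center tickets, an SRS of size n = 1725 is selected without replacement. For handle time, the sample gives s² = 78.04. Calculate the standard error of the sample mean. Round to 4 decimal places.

Under SRS without replacement, Var(ȳ) = (1 − f)·s²/n with f = n/N = 1725/16845 = 0.10240427.
Var(ȳ) = (1 − 0.10240427)·78.04/1725 = 0.89759573·0.04524058 = 0.040607751.
SE(ȳ) = √(0.040607751) = 0.2015.

0.2015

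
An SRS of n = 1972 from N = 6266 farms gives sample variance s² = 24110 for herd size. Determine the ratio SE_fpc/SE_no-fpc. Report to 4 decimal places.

0.8278

f = n/N = 1972/6266 = 0.31471433.
SE_no-fpc = √(s²/n) = 3.4965935; SE_fpc = √((1−f)s²/n) = 2.8945495.
Ratio = √(1−f) = 0.82781983.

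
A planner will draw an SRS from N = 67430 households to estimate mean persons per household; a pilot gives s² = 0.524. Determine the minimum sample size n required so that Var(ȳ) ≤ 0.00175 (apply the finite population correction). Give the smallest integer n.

299

Without fpc, n₀ = s²/D = 0.524/0.00175 = 299.4286.
With fpc, (1 − n/N)·s²/n ≤ D requires n ≥ n₀/(1 + n₀/N) = 299.4286/(1 + 299.4286/67430) = 298.1048.
Rounding up, n = 299.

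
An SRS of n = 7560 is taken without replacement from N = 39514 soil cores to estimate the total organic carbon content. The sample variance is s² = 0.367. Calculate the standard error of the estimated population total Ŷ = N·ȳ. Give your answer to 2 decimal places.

247.58

Var(Ŷ) = N²·Var(ȳ) = N²·(1 − n/N)·s²/n.
f = 7560/39514 = 0.19132459; Var(ȳ) = 0.80867541·0.367/7560 = 3.9257126 × 10^-5.
Var(Ŷ) = 39514² · (3.9257126 × 10^-5) = 61294.357.
SE(Ŷ) = √(61294.357) = 247.58.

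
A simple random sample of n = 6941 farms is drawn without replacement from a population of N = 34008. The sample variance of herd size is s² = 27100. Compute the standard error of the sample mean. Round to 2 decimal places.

1.76

Under SRS without replacement, Var(ȳ) = (1 − f)·s²/n with f = n/N = 6941/34008 = 0.20409904.
Var(ȳ) = (1 − 0.20409904)·27100/6941 = 0.79590096·3.9043366 = 3.1074652.
SE(ȳ) = √(3.1074652) = 1.76.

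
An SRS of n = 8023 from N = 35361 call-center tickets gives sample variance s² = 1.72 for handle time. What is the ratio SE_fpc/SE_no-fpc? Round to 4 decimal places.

0.8793

f = n/N = 8023/35361 = 0.22688838.
SE_no-fpc = √(s²/n) = 0.014641846; SE_fpc = √((1−f)s²/n) = 0.012874101.
Ratio = √(1−f) = 0.87926766.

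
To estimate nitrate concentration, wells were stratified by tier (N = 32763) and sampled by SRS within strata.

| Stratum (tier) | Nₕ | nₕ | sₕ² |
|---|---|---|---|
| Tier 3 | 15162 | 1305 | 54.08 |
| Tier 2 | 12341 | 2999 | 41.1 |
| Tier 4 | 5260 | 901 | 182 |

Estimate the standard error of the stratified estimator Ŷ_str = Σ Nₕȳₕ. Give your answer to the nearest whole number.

3862

Var(Ŷ_str) = Σₕ Nₕ²(1 − fₕ)sₕ²/nₕ.
Tier 3: 15162²·(1 − 1305/15162)·54.08/1305 = 8.7066659 × 10^6.
Tier 2: 12341²·(1 − 2999/12341)·41.1/2999 = 1.5799945 × 10^6.
Tier 4: 5260²·(1 − 901/5260)·182/901 = 4.6314738 × 10^6.
Sum = 1.4918134 × 10^7.
SE = √(1.4918134 × 10^7) = 3862.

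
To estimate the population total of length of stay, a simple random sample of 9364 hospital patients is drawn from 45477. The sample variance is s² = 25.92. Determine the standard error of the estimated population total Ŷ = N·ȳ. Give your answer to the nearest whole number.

2132

Var(Ŷ) = N²·Var(ȳ) = N²·(1 − n/N)·s²/n.
f = 9364/45477 = 0.20590628; Var(ȳ) = 0.79409372·25.92/9364 = 0.0021980894.
Var(Ŷ) = 45477² · 0.0021980894 = 4.5459951 × 10^6.
SE(Ŷ) = √(4.5459951 × 10^6) = 2132.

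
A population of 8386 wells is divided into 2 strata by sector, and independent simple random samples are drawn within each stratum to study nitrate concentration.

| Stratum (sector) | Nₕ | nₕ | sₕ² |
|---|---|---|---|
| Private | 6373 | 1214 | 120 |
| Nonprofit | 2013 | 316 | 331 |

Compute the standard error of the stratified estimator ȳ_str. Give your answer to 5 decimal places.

Var(ȳ_str) = Σₕ Wₕ²(1 − fₕ)sₕ²/nₕ with Wₕ = Nₕ/N, N = 8386.
Private: Wₕ = 0.75995707; term = 0.75995707²·(1 − 0.19049113)·120/1214 = 0.046212801.
Nonprofit: Wₕ = 0.24004293; term = 0.24004293²·(1 − 0.15697963)·331/316 = 0.050881138.
Sum = 0.097093939.
SE = √(0.097093939) = 0.31160.

0.31160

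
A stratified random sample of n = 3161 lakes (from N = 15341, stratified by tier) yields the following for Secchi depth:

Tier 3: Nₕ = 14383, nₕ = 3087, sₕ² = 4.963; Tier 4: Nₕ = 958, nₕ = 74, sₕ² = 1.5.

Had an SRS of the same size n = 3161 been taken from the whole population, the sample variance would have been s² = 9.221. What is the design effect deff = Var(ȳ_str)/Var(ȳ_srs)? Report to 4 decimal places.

0.5107

Var(ȳ_str) = Σ Wₕ²(1−fₕ)sₕ²/nₕ with Wₕ = Nₕ/15341:
  Tier 3: (14383/15341)²·(1−3087/14383)·4.963/3087 = 0.001109876
  Tier 4: (958/15341)²·(1−74/958)·1.5/74 = 7.2940708 × 10^-5
  → Var(ȳ_str) = 0.0011828167.
Var(ȳ_srs) = (1 − 3161/15341)·9.221/3161 = 0.0023160458.
deff = 0.0011828167 / 0.0023160458 = 0.5107.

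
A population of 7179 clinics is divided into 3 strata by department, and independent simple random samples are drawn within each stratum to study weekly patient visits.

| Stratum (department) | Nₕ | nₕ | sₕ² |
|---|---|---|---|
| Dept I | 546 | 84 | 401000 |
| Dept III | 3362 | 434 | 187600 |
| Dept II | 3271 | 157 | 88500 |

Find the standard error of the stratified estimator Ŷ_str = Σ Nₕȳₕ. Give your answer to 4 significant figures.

105800

Var(Ŷ_str) = Σₕ Nₕ²(1 − fₕ)sₕ²/nₕ.
Dept I: 546²·(1 − 84/546)·401000/84 = 1.204203 × 10^9.
Dept III: 3362²·(1 − 434/3362)·187600/434 = 4.2551207 × 10^9.
Dept II: 3271²·(1 − 157/3271)·88500/157 = 5.7417301 × 10^9.
Sum = 1.1201054 × 10^10.
SE = √(1.1201054 × 10^10) = 105800.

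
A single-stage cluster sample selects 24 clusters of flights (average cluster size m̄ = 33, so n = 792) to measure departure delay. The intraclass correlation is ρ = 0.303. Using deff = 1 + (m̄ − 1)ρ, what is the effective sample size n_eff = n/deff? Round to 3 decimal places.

74.046

deff = 1 + (33 − 1)·0.303 = 1 + 9.696 = 10.696.
n_eff = 792 / 10.696 = 74.046.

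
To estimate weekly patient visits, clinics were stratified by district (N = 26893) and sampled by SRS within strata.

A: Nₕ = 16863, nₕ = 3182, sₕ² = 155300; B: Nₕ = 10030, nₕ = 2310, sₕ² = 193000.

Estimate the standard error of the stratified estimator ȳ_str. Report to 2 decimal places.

Var(ȳ_str) = Σₕ Wₕ²(1 − fₕ)sₕ²/nₕ with Wₕ = Nₕ/N, N = 26893.
A: Wₕ = 0.62704049; term = 0.62704049²·(1 − 0.18869715)·155300/3182 = 15.568453.
B: Wₕ = 0.37295951; term = 0.37295951²·(1 − 0.23030907)·193000/2310 = 8.9450971.
Sum = 24.51355.
SE = √(24.51355) = 4.95.

4.95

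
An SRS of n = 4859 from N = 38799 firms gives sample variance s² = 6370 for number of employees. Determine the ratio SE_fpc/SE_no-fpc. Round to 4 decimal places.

0.9353

f = n/N = 4859/38799 = 0.12523519.
SE_no-fpc = √(s²/n) = 1.1449757; SE_fpc = √((1−f)s²/n) = 1.0708827.
Ratio = √(1−f) = 0.93528863.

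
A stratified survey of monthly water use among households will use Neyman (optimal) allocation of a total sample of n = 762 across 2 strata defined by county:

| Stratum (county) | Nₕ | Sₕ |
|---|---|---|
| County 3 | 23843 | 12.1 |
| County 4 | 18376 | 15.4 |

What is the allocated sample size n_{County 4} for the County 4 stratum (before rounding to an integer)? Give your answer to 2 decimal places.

Neyman allocation: nₕ = n·NₕSₕ / Σⱼ NⱼSⱼ.
Σ NⱼSⱼ = 23843·12.1 + 18376·15.4 = 571490.7.
n_{County 4} = 762·18376·15.4 / 571490.7 = 377.33.

377.33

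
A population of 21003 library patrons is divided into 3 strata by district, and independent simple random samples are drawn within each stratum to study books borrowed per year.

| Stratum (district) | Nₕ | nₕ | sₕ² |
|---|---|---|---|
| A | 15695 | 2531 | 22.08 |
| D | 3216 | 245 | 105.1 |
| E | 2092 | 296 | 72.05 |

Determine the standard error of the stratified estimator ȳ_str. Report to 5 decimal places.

Var(ȳ_str) = Σₕ Wₕ²(1 − fₕ)sₕ²/nₕ with Wₕ = Nₕ/N, N = 21003.
A: Wₕ = 0.74727420; term = 0.74727420²·(1 − 0.16126155)·22.08/2531 = 0.0040859538.
D: Wₕ = 0.15312098; term = 0.15312098²·(1 − 0.07618159)·105.1/245 = 0.0092916461.
E: Wₕ = 0.09960482; term = 0.09960482²·(1 − 0.14149140)·72.05/296 = 0.0020732307.
Sum = 0.015450831.
SE = √(0.015450831) = 0.12430.

0.12430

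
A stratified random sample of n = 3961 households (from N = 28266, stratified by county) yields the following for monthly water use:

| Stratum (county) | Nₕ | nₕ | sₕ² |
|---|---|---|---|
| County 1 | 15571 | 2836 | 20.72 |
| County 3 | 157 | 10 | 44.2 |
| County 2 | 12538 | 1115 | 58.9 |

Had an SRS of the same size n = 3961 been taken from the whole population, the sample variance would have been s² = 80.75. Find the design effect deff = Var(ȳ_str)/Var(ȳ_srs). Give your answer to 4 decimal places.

0.6509

Var(ȳ_str) = Σ Wₕ²(1−fₕ)sₕ²/nₕ with Wₕ = Nₕ/28266:
  County 1: (15571/28266)²·(1−2836/15571)·20.72/2836 = 0.0018133025
  County 3: (157/28266)²·(1−10/157)·44.2/10 = 1.2767638 × 10^-4
  County 2: (12538/28266)²·(1−1115/12538)·58.9/1115 = 0.0094693498
  → Var(ȳ_str) = 0.011410329.
Var(ȳ_srs) = (1 − 3961/28266)·80.75/3961 = 0.017529477.
deff = 0.011410329 / 0.017529477 = 0.6509.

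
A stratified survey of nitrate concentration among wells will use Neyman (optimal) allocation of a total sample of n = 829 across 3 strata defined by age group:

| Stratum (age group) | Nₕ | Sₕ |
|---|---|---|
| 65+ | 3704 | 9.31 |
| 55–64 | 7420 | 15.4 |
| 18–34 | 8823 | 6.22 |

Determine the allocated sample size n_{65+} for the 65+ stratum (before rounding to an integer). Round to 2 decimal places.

Neyman allocation: nₕ = n·NₕSₕ / Σⱼ NⱼSⱼ.
Σ NⱼSⱼ = 3704·9.31 + 7420·15.4 + 8823·6.22 = 203631.3.
n_{65+} = 829·3704·9.31 / 203631.3 = 140.39.

140.39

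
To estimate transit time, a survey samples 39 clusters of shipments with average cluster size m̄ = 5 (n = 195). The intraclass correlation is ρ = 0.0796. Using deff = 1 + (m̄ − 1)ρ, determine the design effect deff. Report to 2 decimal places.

deff = 1 + (5 − 1)·0.0796 = 1 + 0.3184 = 1.3184.

1.32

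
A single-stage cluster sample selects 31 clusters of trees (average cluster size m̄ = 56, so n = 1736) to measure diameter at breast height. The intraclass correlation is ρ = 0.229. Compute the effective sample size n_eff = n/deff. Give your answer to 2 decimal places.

deff = 1 + (56 − 1)·0.229 = 1 + 12.595 = 13.595.
n_eff = 1736 / 13.595 = 127.69.

127.69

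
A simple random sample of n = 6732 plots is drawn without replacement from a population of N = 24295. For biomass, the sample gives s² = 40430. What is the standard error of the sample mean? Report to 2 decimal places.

2.08

Under SRS without replacement, Var(ȳ) = (1 − f)·s²/n with f = n/N = 6732/24295 = 0.27709405.
Var(ȳ) = (1 − 0.27709405)·40430/6732 = 0.72290595·6.0056447 = 4.3415163.
SE(ȳ) = √(4.3415163) = 2.08.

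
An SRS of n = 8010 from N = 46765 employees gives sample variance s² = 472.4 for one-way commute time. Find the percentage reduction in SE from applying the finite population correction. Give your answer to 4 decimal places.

8.9660

f = n/N = 8010/46765 = 0.17128194.
SE_no-fpc = √(s²/n) = 0.24285032; SE_fpc = √((1−f)s²/n) = 0.22107625.
Ratio = √(1−f) = 0.91033953. Reduction = 100·(1 − 0.91033953) = 8.9660%.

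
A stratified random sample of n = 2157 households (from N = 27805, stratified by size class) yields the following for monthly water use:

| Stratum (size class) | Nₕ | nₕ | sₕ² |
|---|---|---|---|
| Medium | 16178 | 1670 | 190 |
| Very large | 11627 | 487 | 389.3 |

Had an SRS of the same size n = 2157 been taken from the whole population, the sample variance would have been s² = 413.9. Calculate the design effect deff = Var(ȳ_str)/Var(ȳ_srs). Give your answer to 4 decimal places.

0.9518

Var(ȳ_str) = Σ Wₕ²(1−fₕ)sₕ²/nₕ with Wₕ = Nₕ/27805:
  Medium: (16178/27805)²·(1−1670/16178)·190/1670 = 0.034540109
  Very large: (11627/27805)²·(1−487/11627)·389.3/487 = 0.13392526
  → Var(ȳ_str) = 0.16846537.
Var(ȳ_srs) = (1 − 2157/27805)·413.9/2157 = 0.17700107.
deff = 0.16846537 / 0.17700107 = 0.9518.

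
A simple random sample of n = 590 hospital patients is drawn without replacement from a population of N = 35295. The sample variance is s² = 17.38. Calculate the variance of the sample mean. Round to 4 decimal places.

Under SRS without replacement, Var(ȳ) = (1 − f)·s²/n with f = n/N = 590/35295 = 0.01671625.
Var(ȳ) = (1 − 0.01671625)·17.38/590 = 0.98328375·0.029457627 = 0.028965206.

0.0290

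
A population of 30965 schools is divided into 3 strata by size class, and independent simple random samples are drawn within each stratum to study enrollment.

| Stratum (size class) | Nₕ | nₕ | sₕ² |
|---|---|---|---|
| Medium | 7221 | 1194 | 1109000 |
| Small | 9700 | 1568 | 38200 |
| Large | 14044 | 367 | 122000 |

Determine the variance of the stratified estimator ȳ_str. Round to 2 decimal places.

110.76

Var(ȳ_str) = Σₕ Wₕ²(1 − fₕ)sₕ²/nₕ with Wₕ = Nₕ/N, N = 30965.
Medium: Wₕ = 0.23319877; term = 0.23319877²·(1 − 0.16535106)·1109000/1194 = 42.158348.
Small: Wₕ = 0.31325690; term = 0.31325690²·(1 − 0.16164948)·38200/1568 = 2.0042147.
Large: Wₕ = 0.45354432; term = 0.45354432²·(1 − 0.02613216)·122000/367 = 66.593718.
Sum = 110.75628.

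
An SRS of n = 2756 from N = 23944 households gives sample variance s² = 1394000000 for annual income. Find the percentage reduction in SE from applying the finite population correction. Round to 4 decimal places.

5.9310

f = n/N = 2756/23944 = 0.11510190.
SE_no-fpc = √(s²/n) = 711.20005; SE_fpc = √((1−f)s²/n) = 669.01894.
Ratio = √(1−f) = 0.94069022. Reduction = 100·(1 − 0.94069022) = 5.9310%.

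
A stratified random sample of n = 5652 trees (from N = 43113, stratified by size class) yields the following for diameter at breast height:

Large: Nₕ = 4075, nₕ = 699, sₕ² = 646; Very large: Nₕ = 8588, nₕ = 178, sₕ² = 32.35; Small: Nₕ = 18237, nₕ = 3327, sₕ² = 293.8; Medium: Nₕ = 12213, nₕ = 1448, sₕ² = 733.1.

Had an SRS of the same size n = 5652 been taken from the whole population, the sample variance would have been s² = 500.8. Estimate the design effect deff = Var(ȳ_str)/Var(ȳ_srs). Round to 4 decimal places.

0.8135

Var(ȳ_str) = Σ Wₕ²(1−fₕ)sₕ²/nₕ with Wₕ = Nₕ/43113:
  Large: (4075/43113)²·(1−699/4075)·646/699 = 0.0068402017
  Very large: (8588/43113)²·(1−178/8588)·32.35/178 = 0.0070619693
  Small: (18237/43113)²·(1−3327/18237)·293.8/3327 = 0.012918543
  Medium: (12213/43113)²·(1−1448/12213)·733.1/1448 = 0.035810844
  → Var(ȳ_str) = 0.062631558.
Var(ȳ_srs) = (1 − 5652/43113)·500.8/5652 = 0.076989817.
deff = 0.062631558 / 0.076989817 = 0.8135.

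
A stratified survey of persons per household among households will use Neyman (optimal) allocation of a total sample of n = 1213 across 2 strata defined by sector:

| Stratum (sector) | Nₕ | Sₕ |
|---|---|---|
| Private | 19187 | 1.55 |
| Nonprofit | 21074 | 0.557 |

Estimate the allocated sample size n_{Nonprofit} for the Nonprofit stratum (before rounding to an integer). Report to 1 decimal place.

343.3

Neyman allocation: nₕ = n·NₕSₕ / Σⱼ NⱼSⱼ.
Σ NⱼSⱼ = 19187·1.55 + 21074·0.557 = 41478.068.
n_{Nonprofit} = 1213·21074·0.557 / 41478.068 = 343.3.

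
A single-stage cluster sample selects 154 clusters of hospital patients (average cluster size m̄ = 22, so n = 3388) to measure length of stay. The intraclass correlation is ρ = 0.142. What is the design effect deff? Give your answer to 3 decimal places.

deff = 1 + (22 − 1)·0.142 = 1 + 2.982 = 3.982.

3.982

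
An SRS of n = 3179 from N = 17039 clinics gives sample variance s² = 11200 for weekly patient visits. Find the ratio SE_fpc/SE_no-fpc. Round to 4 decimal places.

0.9019

f = n/N = 3179/17039 = 0.18657198.
SE_no-fpc = √(s²/n) = 1.8769977; SE_fpc = √((1−f)s²/n) = 1.6928688.
Ratio = √(1−f) = 0.90190244.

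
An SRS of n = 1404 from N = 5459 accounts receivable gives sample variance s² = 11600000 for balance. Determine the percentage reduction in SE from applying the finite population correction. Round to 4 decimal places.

13.8136

f = n/N = 1404/5459 = 0.25718996.
SE_no-fpc = √(s²/n) = 90.89614; SE_fpc = √((1−f)s²/n) = 78.340136.
Ratio = √(1−f) = 0.86186428. Reduction = 100·(1 − 0.86186428) = 13.8136%.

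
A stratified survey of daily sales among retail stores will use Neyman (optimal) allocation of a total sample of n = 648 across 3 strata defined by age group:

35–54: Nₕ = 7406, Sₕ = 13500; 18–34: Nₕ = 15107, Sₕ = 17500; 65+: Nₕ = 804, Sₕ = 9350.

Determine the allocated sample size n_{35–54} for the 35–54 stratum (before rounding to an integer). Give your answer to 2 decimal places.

174.22

Neyman allocation: nₕ = n·NₕSₕ / Σⱼ NⱼSⱼ.
Σ NⱼSⱼ = 7406·13500 + 15107·17500 + 804·9350 = 3.718709 × 10^8.
n_{35–54} = 648·7406·13500 / (3.718709 × 10^8) = 174.22.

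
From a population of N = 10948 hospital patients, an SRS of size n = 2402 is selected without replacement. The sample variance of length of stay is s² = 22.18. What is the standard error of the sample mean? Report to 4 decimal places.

0.0849

Under SRS without replacement, Var(ȳ) = (1 − f)·s²/n with f = n/N = 2402/10948 = 0.21940080.
Var(ȳ) = (1 − 0.21940080)·22.18/2402 = 0.78059920·0.0092339717 = 0.0072080309.
SE(ȳ) = √(0.0072080309) = 0.0849.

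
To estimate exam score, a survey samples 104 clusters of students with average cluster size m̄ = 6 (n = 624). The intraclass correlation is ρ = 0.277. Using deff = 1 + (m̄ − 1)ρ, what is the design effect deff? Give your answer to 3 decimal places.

2.385

deff = 1 + (6 − 1)·0.277 = 1 + 1.385 = 2.385.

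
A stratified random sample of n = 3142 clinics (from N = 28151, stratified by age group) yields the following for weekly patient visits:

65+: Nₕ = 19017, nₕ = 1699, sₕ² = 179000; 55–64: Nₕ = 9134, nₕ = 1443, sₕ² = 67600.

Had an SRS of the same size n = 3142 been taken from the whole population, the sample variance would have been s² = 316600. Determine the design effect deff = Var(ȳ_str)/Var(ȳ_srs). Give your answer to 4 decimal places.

0.5355

Var(ȳ_str) = Σ Wₕ²(1−fₕ)sₕ²/nₕ with Wₕ = Nₕ/28151:
  65+: (19017/28151)²·(1−1699/19017)·179000/1699 = 43.783628
  55–64: (9134/28151)²·(1−1443/9134)·67600/1443 = 4.1527571
  → Var(ȳ_str) = 47.936385.
Var(ȳ_srs) = (1 − 3142/28151)·316600/3142 = 89.517353.
deff = 47.936385 / 89.517353 = 0.5355.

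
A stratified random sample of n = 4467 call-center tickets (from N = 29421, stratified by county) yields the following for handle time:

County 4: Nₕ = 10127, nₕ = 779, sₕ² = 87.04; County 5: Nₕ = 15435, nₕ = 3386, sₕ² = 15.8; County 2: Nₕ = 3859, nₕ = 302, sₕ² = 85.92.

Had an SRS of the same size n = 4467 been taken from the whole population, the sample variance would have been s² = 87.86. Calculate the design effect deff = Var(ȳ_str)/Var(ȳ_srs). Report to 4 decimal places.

Var(ȳ_str) = Σ Wₕ²(1−fₕ)sₕ²/nₕ with Wₕ = Nₕ/29421:
  County 4: (10127/29421)²·(1−779/10127)·87.04/779 = 0.012219856
  County 5: (15435/29421)²·(1−3386/15435)·15.8/3386 = 0.0010025659
  County 2: (3859/29421)²·(1−302/3859)·85.92/302 = 0.0045116054
  → Var(ȳ_str) = 0.017734027.
Var(ȳ_srs) = (1 − 4467/29421)·87.86/4467 = 0.016682379.
deff = 0.017734027 / 0.016682379 = 1.0630.

1.0630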